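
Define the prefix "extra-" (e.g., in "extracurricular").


Prefix: extra-
Example: extracurricular = extra- + curricular
Meaning = beyond


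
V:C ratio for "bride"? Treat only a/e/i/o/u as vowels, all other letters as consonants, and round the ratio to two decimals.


Word: "bride"
Vowels (a,e,i,o,u): 2
Consonants: 3
Ratio = 2/3
= 0.67


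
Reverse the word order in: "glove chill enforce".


Original: "glove chill enforce"
Words (1..n): glove | chill | enforce
Reversed (n..1): enforce | chill | glove
Result = "enforce chill glove"


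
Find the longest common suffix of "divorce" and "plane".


Word 1: "divorce"
Word 2: "plane"
Comparing from end:
  Pos -1: 'e' == 'e'
  Pos -2: 'c' != 'n' (stop)
LCS = "e" (length 1)


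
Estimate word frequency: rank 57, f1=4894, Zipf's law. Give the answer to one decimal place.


Zipf's law: f(r) = f(1) / r
f(1) = 4894
f(57) = 4894 / 57
= 85.9 occurrences


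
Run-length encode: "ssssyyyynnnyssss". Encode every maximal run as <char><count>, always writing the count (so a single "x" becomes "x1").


String: "ssssyyyynnnyssss"
Scanning for consecutive runs:
  's' x 4
  'y' x 4
  'n' x 3
  'y' x 1
  's' x 4
RLE = "s4y4n3y1s4"


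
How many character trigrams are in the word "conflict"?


Word: "conflict" (length 8)
Number of 3-grams = length - 3 + 1 = 8 - 3 + 1
= 6


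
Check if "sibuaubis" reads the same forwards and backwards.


Word: "sibuaubis"
Reversed: "sibuaubis"
Forward == Backward? sibuaubis == sibuaubis
Palindrome = Yes


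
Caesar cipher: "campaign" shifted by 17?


Word: "campaign"
Shift: 17
Each letter → (letter + shift) mod 26:
  'c' (2) + 17 = 19 → 't'
  'a' (0) + 17 = 17 → 'r'
  'm' (12) + 17 = 3 → 'd'
  'p' (15) + 17 = 6 → 'g'
  'a' (0) + 17 = 17 → 'r'
  'i' (8) + 17 = 25 → 'z'
  'g' (6) + 17 = 23 → 'x'
  'n' (13) + 17 = 4 → 'e'
Result = "trdgrzxe"


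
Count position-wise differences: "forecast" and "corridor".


Comparing character by character (same length = 8):
  Pos 0: 'f' vs 'c' !=
  Pos 1: 'o' vs 'o' =
  Pos 2: 'r' vs 'r' =
  Pos 3: 'e' vs 'r' !=
  Pos 4: 'c' vs 'i' !=
  Pos 5: 'a' vs 'd' !=
  Pos 6: 's' vs 'o' !=
  Pos 7: 't' vs 'r' !=
Hamming distance = 6


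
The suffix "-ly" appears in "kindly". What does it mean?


Suffix: -ly
Example: kindly (kind + -ly)
Meaning = in a manner


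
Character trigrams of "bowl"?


Word: "bowl" (length 4)
Number of trigrams = 4 - 3 + 1 = 2
  Position 0: "bow"
  Position 1: "owl"
Trigrams = "bow", "owl"


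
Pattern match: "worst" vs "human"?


Pattern of "worst": [0, 1, 2, 3, 4]
Pattern of "human": [0, 1, 2, 3, 4]
Patterns match
Same pattern = Yes


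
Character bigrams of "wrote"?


Word: "wrote" (length 5)
Number of bigrams = 5 - 2 + 1 = 4
  Position 0: "wr"
  Position 1: "ro"
  Position 2: "ot"
  Position 3: "te"
Bigrams = "wr", "ro", "ot", "te"


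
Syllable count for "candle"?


Word: "candle"
Syllable breakdown: can / dle
Counting: 2 parts
= 2 syllables


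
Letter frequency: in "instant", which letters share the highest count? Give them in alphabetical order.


Word: "instant"
Letter counts:
  'a': 1
  'i': 1
  'n': 2
  's': 1
  't': 2
Maximum count = 2
Most frequent = 'n', 't' (2 times each)


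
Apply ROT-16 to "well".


Word: "well"
Shift: 16
Each letter → (letter + shift) mod 26:
  'w' (22) + 16 = 12 → 'm'
  'e' (4) + 16 = 20 → 'u'
  'l' (11) + 16 = 1 → 'b'
  'l' (11) + 16 = 1 → 'b'
Result = "mubb"


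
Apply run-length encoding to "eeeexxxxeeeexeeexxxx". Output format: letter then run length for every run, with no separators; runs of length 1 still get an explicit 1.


String: "eeeexxxxeeeexeeexxxx"
Scanning for consecutive runs:
  'e' x 4
  'x' x 4
  'e' x 4
  'x' x 1
  'e' x 3
  'x' x 4
RLE = "e4x4e4x1e3x4"


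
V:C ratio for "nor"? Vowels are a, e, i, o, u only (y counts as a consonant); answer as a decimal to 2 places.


Word: "nor"
Vowels (a,e,i,o,u): 1
Consonants: 2
Ratio = 1/2
= 0.50


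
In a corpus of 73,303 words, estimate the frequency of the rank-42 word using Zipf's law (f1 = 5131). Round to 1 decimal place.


Zipf's law: f(r) = f(1) / r
f(1) = 5131
f(42) = 5131 / 42
= 122.2 occurrences


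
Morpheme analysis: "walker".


Word: "walker"
Morphemes: walk | -er
Each morpheme carries meaning
= 2 morphemes


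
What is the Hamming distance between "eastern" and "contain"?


Comparing character by character (same length = 7):
  Pos 0: 'e' vs 'c' !=
  Pos 1: 'a' vs 'o' !=
  Pos 2: 's' vs 'n' !=
  Pos 3: 't' vs 't' =
  Pos 4: 'e' vs 'a' !=
  Pos 5: 'r' vs 'i' !=
  Pos 6: 'n' vs 'n' =
Hamming distance = 5


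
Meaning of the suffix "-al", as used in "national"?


Suffix: -al
Example: national = nation + -al
Meaning = relating to


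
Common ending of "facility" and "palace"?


Word 1: "facility"
Word 2: "palace"
Comparing from end:
  Pos -1: 'y' != 'e' (stop)
LCS = "" (length 0)


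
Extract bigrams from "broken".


Word: "broken" (length 6)
Number of bigrams = 6 - 2 + 1 = 5
  Position 0: "br"
  Position 1: "ro"
  Position 2: "ok"
  Position 3: "ke"
  Position 4: "en"
Bigrams = "br", "ro", "ok", "ke", "en"


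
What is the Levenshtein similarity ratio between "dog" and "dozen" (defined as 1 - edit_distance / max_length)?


Word 1: "dog" (length 3)
Word 2: "dozen" (length 5)
One optimal edit sequence:
  1. keep 'd'
  2. keep 'o'
  3. insert 'z'  (+1)
  4. insert 'e'  (+1)
  5. substitute 'g' -> 'n'  (+1)
Edit distance = 3
Max length = max(3, 5) = 5
Similarity = 1 - 3/5
= 0.4000


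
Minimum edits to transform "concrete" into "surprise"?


Word 1: "concrete" (length 8)
Word 2: "surprise" (length 8)
One optimal edit sequence (insert/delete/substitute each cost 1):
  1. substitute 'c' -> 's'  (+1)
  2. substitute 'o' -> 'u'  (+1)
  3. substitute 'n' -> 'r'  (+1)
  4. substitute 'c' -> 'p'  (+1)
  5. keep 'r'
  6. substitute 'e' -> 'i'  (+1)
  7. substitute 't' -> 's'  (+1)
  8. keep 'e'
Total edit operations: 6
Edit distance = 6


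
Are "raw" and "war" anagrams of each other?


Word 1: "raw" → sorted: arw
Word 2: "war" → sorted: arw
Same letters? arw == arw
Anagram = Yes


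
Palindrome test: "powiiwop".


Word: "powiiwop"
Reversed: "powiiwop"
Forward == Backward? powiiwop == powiiwop
Palindrome = Yes


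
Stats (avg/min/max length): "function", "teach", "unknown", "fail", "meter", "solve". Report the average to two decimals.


Lengths: "function"=8, "teach"=5, "unknown"=7, "fail"=4, "meter"=5, "solve"=5
Sum = 34, Count = 6
Average = 34/6 = 5.67
= avg=5.67, min=4, max=8


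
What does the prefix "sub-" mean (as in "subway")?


Prefix: sub-
Example: subway = sub- + way
Meaning = under / below


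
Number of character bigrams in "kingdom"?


Word: "kingdom" (length 7)
Number of 2-grams = length - 2 + 1 = 7 - 2 + 1
= 6


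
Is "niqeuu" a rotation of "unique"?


Word: "unique", Candidate: "niqeuu"
Method: check if candidate is substring of word+word
"uniqueunique" contains "niqeuu"? No
Is rotation = No


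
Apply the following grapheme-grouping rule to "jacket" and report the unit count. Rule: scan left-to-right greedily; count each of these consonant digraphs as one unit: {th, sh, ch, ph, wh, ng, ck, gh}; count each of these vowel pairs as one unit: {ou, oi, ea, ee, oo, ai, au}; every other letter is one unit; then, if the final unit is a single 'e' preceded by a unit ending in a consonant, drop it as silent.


Word: "jacket" (6 letters)
Left-to-right scan:
  (1) 'j' (letter)
  (2) 'a' (letter)
  (3) 'ck' (digraph)
  (4) 'e' (letter)
  (5) 't' (letter)
Units from scan: 5
Sound units = 5 units


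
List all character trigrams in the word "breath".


Word: "breath" (length 6)
Number of trigrams = 6 - 3 + 1 = 4
  Position 0: "bre"
  Position 1: "rea"
  Position 2: "eat"
  Position 3: "ath"
Trigrams = "bre", "rea", "eat", "ath"


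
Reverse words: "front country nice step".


Original: "front country nice step"
Words (1..n): front | country | nice | step
Reversed (n..1): step | nice | country | front
Result = "step nice country front"


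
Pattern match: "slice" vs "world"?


Pattern of "slice": [0, 1, 2, 3, 4]
Pattern of "world": [0, 1, 2, 3, 4]
Patterns match
Same pattern = Yes


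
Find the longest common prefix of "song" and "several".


Word 1: "song"
Word 2: "several"
Comparing from start:
  Pos 0: 's' == 's'
  Pos 1: 'o' != 'e' (stop)
LCP = "s" (length 1)


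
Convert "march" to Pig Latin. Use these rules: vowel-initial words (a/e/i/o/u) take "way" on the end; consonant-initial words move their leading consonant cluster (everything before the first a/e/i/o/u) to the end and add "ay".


Word: "march"
Starts with consonant(s) → move to end, add 'ay'
Consonant cluster: "m"
Pig Latin = "archmay"


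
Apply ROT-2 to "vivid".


Word: "vivid"
Shift: 2
Each letter → (letter + shift) mod 26:
  'v' (21) + 2 = 23 → 'x'
  'i' (8) + 2 = 10 → 'k'
  'v' (21) + 2 = 23 → 'x'
  'i' (8) + 2 = 10 → 'k'
  'd' (3) + 2 = 5 → 'f'
Result = "xkxkf"


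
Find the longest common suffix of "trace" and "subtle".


Word 1: "trace"
Word 2: "subtle"
Comparing from end:
  Pos -1: 'e' == 'e'
  Pos -2: 'c' != 'l' (stop)
LCS = "e" (length 1)


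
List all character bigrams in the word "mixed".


Word: "mixed" (length 5)
Number of bigrams = 5 - 2 + 1 = 4
  Position 0: "mi"
  Position 1: "ix"
  Position 2: "xe"
  Position 3: "ed"
Bigrams = "mi", "ix", "xe", "ed"


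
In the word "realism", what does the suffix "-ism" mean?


Suffix: -ism
Example: realism (real + -ism)
Meaning = belief / practice


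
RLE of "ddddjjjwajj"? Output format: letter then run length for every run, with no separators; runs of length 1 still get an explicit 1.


String: "ddddjjjwajj"
Scanning for consecutive runs:
  'd' x 4
  'j' x 3
  'w' x 1
  'a' x 1
  'j' x 2
RLE = "d4j3w1a1j2"


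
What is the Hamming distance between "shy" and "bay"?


Comparing character by character (same length = 3):
  Pos 0: 's' vs 'b' !=
  Pos 1: 'h' vs 'a' !=
  Pos 2: 'y' vs 'y' =
Hamming distance = 2


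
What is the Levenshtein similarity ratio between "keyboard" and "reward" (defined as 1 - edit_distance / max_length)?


Word 1: "keyboard" (length 8)
Word 2: "reward" (length 6)
One optimal edit sequence:
  1. substitute 'k' -> 'r'  (+1)
  2. keep 'e'
  3. delete 'y'  (+1)
  4. delete 'b'  (+1)
  5. substitute 'o' -> 'w'  (+1)
  6. keep 'a'
  7. keep 'r'
  8. keep 'd'
Edit distance = 4
Max length = max(8, 6) = 8
Similarity = 1 - 4/8
= 0.5000


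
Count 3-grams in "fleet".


Word: "fleet" (length 5)
Number of 3-grams = length - 3 + 1 = 5 - 3 + 1
= 3


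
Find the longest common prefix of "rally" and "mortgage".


Word 1: "rally"
Word 2: "mortgage"
Comparing from start:
  Pos 0: 'r' != 'm' (stop)
LCP = "" (length 0)


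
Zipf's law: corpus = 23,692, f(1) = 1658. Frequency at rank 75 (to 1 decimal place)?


Zipf's law: f(r) = f(1) / r
f(1) = 1658
f(75) = 1658 / 75
= 22.1 occurrences


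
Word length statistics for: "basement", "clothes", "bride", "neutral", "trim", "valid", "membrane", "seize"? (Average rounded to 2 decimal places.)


Lengths: "basement"=8, "clothes"=7, "bride"=5, "neutral"=7, "trim"=4, "valid"=5, "membrane"=8, "seize"=5
Sum = 49, Count = 8
Average = 49/8 = 6.13
= avg=6.13, min=4, max=8


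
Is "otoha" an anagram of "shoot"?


Word 1: "shoot" → sorted: hoost
Word 2: "otoha" → sorted: ahoot
Same letters? hoost != ahoot
Anagram = No


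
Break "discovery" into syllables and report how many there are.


Word: "discovery"
Syllable breakdown: dis-cov-er-y
Counting: 4 parts
= 4 syllables


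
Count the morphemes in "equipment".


Word: "equipment"
Morphemes: equip / -ment
Each morpheme carries meaning
= 2 morphemes


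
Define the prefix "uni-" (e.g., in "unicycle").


Prefix: uni-
Example: unicycle (uni- + cycle)
Meaning = one


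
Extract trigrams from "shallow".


Word: "shallow" (length 7)
Number of trigrams = 7 - 3 + 1 = 5
  Position 0: "sha"
  Position 1: "hal"
  Position 2: "all"
  Position 3: "llo"
  Position 4: "low"
Trigrams = "sha", "hal", "all", "llo", "low"


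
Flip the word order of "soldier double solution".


Original: "soldier double solution"
Words (1..n): soldier | double | solution
Reversed (n..1): solution | double | soldier
Result = "solution double soldier"


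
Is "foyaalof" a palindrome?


Word: "foyaalof"
Reversed: "folaayof"
Forward == Backward? foyaalof != folaayof
Palindrome = No


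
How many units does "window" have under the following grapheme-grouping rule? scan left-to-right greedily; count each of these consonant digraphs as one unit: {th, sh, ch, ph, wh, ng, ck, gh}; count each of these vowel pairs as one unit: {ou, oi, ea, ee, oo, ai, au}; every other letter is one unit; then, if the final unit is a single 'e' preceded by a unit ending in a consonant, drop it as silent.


Word: "window" (6 letters)
Left-to-right scan:
  [1] 'w' (letter)
  [2] 'i' (letter)
  [3] 'n' (letter)
  [4] 'd' (letter)
  [5] 'o' (letter)
  [6] 'w' (letter)
Units from scan: 6
Sound units = 6 units


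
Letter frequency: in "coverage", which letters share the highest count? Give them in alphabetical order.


Word: "coverage"
Letter counts:
  'a': 1
  'c': 1
  'e': 2
  'g': 1
  'o': 1
  'r': 1
  'v': 1
Maximum count = 2
Most frequent = 'e' (2 times each)


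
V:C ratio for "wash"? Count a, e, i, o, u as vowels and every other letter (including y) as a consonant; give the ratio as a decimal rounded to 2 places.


Word: "wash"
Vowels (a,e,i,o,u): 1
Consonants: 3
Ratio = 1/3
= 0.33


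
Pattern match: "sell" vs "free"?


Pattern of "sell": [0, 1, 2, 2]
Pattern of "free": [0, 1, 2, 2]
Patterns match
Same pattern = Yes


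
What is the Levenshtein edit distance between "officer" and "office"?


Word 1: "officer" (length 7)
Word 2: "office" (length 6)
One optimal edit sequence (insert/delete/substitute each cost 1):
  1. keep 'o'
  2. keep 'f'
  3. keep 'f'
  4. keep 'i'
  5. keep 'c'
  6. keep 'e'
  7. delete 'r'  (+1)
Total edit operations: 1
Edit distance = 1


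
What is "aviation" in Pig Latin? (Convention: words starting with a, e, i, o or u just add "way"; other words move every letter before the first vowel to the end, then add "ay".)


Word: "aviation"
Starts with vowel → add 'way'
Pig Latin = "aviationway"


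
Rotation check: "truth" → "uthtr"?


Word: "truth", Candidate: "uthtr"
Method: check if candidate is substring of word+word
"truthtruth" contains "uthtr"? Yes
Is rotation = Yes


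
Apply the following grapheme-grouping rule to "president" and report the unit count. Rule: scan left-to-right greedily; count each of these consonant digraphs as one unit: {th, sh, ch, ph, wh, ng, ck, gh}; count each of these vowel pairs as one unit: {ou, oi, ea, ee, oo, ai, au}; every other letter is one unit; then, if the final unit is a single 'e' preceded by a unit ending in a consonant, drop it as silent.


Word: "president" (9 letters)
Left-to-right scan:
  1. 'p' (letter)
  2. 'r' (letter)
  3. 'e' (letter)
  4. 's' (letter)
  5. 'i' (letter)
  6. 'd' (letter)
  7. 'e' (letter)
  8. 'n' (letter)
  9. 't' (letter)
Units from scan: 9
Sound units = 9 units


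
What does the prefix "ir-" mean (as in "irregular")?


Prefix: ir-
As in: irregular -> ir- + regular
Meaning = not


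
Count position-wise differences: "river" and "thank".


Comparing character by character (same length = 5):
  Pos 0: 'r' vs 't' !=
  Pos 1: 'i' vs 'h' !=
  Pos 2: 'v' vs 'a' !=
  Pos 3: 'e' vs 'n' !=
  Pos 4: 'r' vs 'k' !=
Hamming distance = 5


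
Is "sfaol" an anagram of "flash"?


Word 1: "flash" → sorted: afhls
Word 2: "sfaol" → sorted: aflos
Same letters? afhls != aflos
Anagram = No


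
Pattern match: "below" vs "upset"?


Pattern of "below": [0, 1, 2, 3, 4]
Pattern of "upset": [0, 1, 2, 3, 4]
Patterns match
Same pattern = Yes


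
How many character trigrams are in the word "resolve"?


Word: "resolve" (length 7)
Number of 3-grams = length - 3 + 1 = 7 - 3 + 1
= 5


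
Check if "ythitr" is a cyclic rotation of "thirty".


Word: "thirty", Candidate: "ythitr"
Method: check if candidate is substring of word+word
"thirtythirty" contains "ythitr"? No
Is rotation = No


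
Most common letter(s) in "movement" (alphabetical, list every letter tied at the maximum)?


Word: "movement"
Letter counts:
  'e': 2
  'm': 2
  'n': 1
  'o': 1
  't': 1
  'v': 1
Maximum count = 2
Most frequent = 'e', 'm' (2 times each)


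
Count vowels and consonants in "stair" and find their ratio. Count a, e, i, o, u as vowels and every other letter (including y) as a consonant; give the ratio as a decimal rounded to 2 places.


Word: "stair"
Vowels (a,e,i,o,u): 2
Consonants: 3
Ratio = 2/3
= 0.67


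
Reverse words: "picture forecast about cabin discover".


Original: "picture forecast about cabin discover"
Words (1..n): picture | forecast | about | cabin | discover
Reversed (n..1): discover | cabin | about | forecast | picture
Result = "discover cabin about forecast picture"


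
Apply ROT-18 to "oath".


Word: "oath"
Shift: 18
Each letter → (letter + shift) mod 26:
  'o' (14) + 18 = 6 → 'g'
  'a' (0) + 18 = 18 → 's'
  't' (19) + 18 = 11 → 'l'
  'h' (7) + 18 = 25 → 'z'
Result = "gslz"


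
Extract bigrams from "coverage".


Word: "coverage" (length 8)
Number of bigrams = 8 - 2 + 1 = 7
  Position 0: "co"
  Position 1: "ov"
  Position 2: "ve"
  Position 3: "er"
  Position 4: "ra"
  Position 5: "ag"
  Position 6: "ge"
Bigrams = "co", "ov", "ve", "er", "ra", "ag", "ge"


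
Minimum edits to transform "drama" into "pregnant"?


Word 1: "drama" (length 5)
Word 2: "pregnant" (length 8)
One optimal edit sequence (insert/delete/substitute each cost 1):
  1. substitute 'd' -> 'p'  (+1)
  2. keep 'r'
  3. insert 'e'  (+1)
  4. insert 'g'  (+1)
  5. insert 'n'  (+1)
  6. keep 'a'
  7. substitute 'm' -> 'n'  (+1)
  8. substitute 'a' -> 't'  (+1)
Total edit operations: 6
Edit distance = 6


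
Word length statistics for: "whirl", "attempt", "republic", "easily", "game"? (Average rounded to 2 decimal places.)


Lengths: "whirl"=5, "attempt"=7, "republic"=8, "easily"=6, "game"=4
Sum = 30, Count = 5
Average = 30/5 = 6.00
= avg=6.00, min=4, max=8


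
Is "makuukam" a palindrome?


Word: "makuukam"
Reversed: "makuukam"
Forward == Backward? makuukam == makuukam
Palindrome = Yes


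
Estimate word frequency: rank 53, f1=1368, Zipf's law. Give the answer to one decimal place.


Zipf's law: f(r) = f(1) / r
f(1) = 1368
f(53) = 1368 / 53
= 25.8 occurrences


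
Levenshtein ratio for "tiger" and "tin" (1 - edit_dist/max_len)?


Word 1: "tiger" (length 5)
Word 2: "tin" (length 3)
One optimal edit sequence:
  1. keep 't'
  2. keep 'i'
  3. delete 'g'  (+1)
  4. delete 'e'  (+1)
  5. substitute 'r' -> 'n'  (+1)
Edit distance = 3
Max length = max(5, 3) = 5
Similarity = 1 - 3/5
= 0.4000


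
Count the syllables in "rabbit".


Word: "rabbit"
Syllable breakdown: rab | bit
Counting: 2 parts
= 2 syllables


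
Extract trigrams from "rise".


Word: "rise" (length 4)
Number of trigrams = 4 - 3 + 1 = 2
  Position 0: "ris"
  Position 1: "ise"
Trigrams = "ris", "ise"


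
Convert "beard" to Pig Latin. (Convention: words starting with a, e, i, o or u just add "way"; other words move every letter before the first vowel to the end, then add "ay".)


Word: "beard"
Starts with consonant(s) → move to end, add 'ay'
Consonant cluster: "b"
Pig Latin = "eardbay"


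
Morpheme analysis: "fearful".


Word: "fearful"
Morphemes: fear / -ful
Each morpheme carries meaning
= 2 morphemes


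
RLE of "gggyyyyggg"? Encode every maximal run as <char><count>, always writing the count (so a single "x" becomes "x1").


String: "gggyyyyggg"
Scanning for consecutive runs:
  'g' x 3
  'y' x 4
  'g' x 3
RLE = "g3y4g3"


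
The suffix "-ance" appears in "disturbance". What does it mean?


Suffix: -ance
As in: disturbance -> disturb + -ance
Meaning = state of


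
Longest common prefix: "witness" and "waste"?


Word 1: "witness"
Word 2: "waste"
Comparing from start:
  Pos 0: 'w' == 'w'
  Pos 1: 'i' != 'a' (stop)
LCP = "w" (length 1)


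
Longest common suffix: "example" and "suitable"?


Word 1: "example"
Word 2: "suitable"
Comparing from end:
  Pos -1: 'e' == 'e'
  Pos -2: 'l' == 'l'
  Pos -3: 'p' != 'b' (stop)
LCS = "le" (length 2)


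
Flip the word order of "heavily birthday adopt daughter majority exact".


Original: "heavily birthday adopt daughter majority exact"
Words (1..n): heavily | birthday | adopt | daughter | majority | exact
Reversed (n..1): exact | majority | daughter | adopt | birthday | heavily
Result = "exact majority daughter adopt birthday heavily"


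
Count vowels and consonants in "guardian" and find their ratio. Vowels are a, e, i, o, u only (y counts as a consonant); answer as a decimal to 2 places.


Word: "guardian"
Vowels (a,e,i,o,u): 4
Consonants: 4
Ratio = 4/4
= 1.00


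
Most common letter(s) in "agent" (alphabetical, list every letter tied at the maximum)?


Word: "agent"
Letter counts:
  'a': 1
  'e': 1
  'g': 1
  'n': 1
  't': 1
Maximum count = 1
Most frequent = 'a', 'e', 'g', 'n', 't' (1 time each)


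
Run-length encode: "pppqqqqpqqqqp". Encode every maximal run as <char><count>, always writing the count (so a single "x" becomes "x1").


String: "pppqqqqpqqqqp"
Scanning for consecutive runs:
  'p' x 3
  'q' x 4
  'p' x 1
  'q' x 4
  'p' x 1
RLE = "p3q4p1q4p1"


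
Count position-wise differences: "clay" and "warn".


Comparing character by character (same length = 4):
  Pos 0: 'c' vs 'w' !=
  Pos 1: 'l' vs 'a' !=
  Pos 2: 'a' vs 'r' !=
  Pos 3: 'y' vs 'n' !=
Hamming distance = 4


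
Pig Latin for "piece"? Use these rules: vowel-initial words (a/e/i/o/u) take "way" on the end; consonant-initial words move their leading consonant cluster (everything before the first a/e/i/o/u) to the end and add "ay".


Word: "piece"
Starts with consonant(s) → move to end, add 'ay'
Consonant cluster: "p"
Pig Latin = "iecepay"


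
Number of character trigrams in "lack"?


Word: "lack" (length 4)
Number of 3-grams = length - 3 + 1 = 4 - 3 + 1
= 2


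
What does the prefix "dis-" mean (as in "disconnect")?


Prefix: dis-
Example: disconnect = dis- + connect
Meaning = not / opposite


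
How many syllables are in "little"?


Word: "little"
Syllable breakdown: lit-tle
Counting: 2 parts
= 2 syllables


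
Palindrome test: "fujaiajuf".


Word: "fujaiajuf"
Reversed: "fujaiajuf"
Forward == Backward? fujaiajuf == fujaiajuf
Palindrome = Yes


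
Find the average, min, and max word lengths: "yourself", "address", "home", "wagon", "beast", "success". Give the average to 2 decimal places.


Lengths: "yourself"=8, "address"=7, "home"=4, "wagon"=5, "beast"=5, "success"=7
Sum = 36, Count = 6
Average = 36/6 = 6.00
= avg=6.00, min=4, max=8


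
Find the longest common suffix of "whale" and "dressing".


Word 1: "whale"
Word 2: "dressing"
Comparing from end:
  Pos -1: 'e' != 'g' (stop)
LCS = "" (length 0)


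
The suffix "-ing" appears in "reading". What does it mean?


Suffix: -ing
As in: reading -> read + -ing
Meaning = present participle


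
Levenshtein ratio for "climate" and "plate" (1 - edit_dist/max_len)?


Word 1: "climate" (length 7)
Word 2: "plate" (length 5)
One optimal edit sequence:
  1. substitute 'c' -> 'p'  (+1)
  2. keep 'l'
  3. delete 'i'  (+1)
  4. delete 'm'  (+1)
  5. keep 'a'
  6. keep 't'
  7. keep 'e'
Edit distance = 3
Max length = max(7, 5) = 7
Similarity = 1 - 3/7
= 0.5714


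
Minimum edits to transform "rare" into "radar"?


Word 1: "rare" (length 4)
Word 2: "radar" (length 5)
One optimal edit sequence (insert/delete/substitute each cost 1):
  1. keep 'r'
  2. keep 'a'
  3. insert 'd'  (+1)
  4. substitute 'r' -> 'a'  (+1)
  5. substitute 'e' -> 'r'  (+1)
Total edit operations: 3
Edit distance = 3


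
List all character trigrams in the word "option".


Word: "option" (length 6)
Number of trigrams = 6 - 3 + 1 = 4
  Position 0: "opt"
  Position 1: "pti"
  Position 2: "tio"
  Position 3: "ion"
Trigrams = "opt", "pti", "tio", "ion"


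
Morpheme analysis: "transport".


Word: "transport"
Morphemes: trans- + port
Each morpheme carries meaning
= 2 morphemes


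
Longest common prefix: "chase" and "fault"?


Word 1: "chase"
Word 2: "fault"
Comparing from start:
  Pos 0: 'c' != 'f' (stop)
LCP = "" (length 0)


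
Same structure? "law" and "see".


Pattern of "law": [0, 1, 2]
Pattern of "see": [0, 1, 1]
Patterns do not match
Same pattern = No


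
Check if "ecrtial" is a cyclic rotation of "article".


Word: "article", Candidate: "ecrtial"
Method: check if candidate is substring of word+word
"articlearticle" contains "ecrtial"? No
Is rotation = No


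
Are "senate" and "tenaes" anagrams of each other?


Word 1: "senate" → sorted: aeenst
Word 2: "tenaes" → sorted: aeenst
Same letters? aeenst == aeenst
Anagram = Yes


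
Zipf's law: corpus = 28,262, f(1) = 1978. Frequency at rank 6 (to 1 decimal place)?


Zipf's law: f(r) = f(1) / r
f(1) = 1978
f(6) = 1978 / 6
= 329.7 occurrences


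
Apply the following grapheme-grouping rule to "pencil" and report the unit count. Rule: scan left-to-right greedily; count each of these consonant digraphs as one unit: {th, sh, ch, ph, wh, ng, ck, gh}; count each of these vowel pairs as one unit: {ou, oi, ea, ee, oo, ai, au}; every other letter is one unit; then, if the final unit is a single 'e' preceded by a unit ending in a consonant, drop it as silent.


Word: "pencil" (6 letters)
Left-to-right scan:
  [1] 'p' (letter)
  [2] 'e' (letter)
  [3] 'n' (letter)
  [4] 'c' (letter)
  [5] 'i' (letter)
  [6] 'l' (letter)
Units from scan: 6
Sound units = 6 units


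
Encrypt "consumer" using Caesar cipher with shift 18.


Word: "consumer"
Shift: 18
Each letter → (letter + shift) mod 26:
  'c' (2) + 18 = 20 → 'u'
  'o' (14) + 18 = 6 → 'g'
  'n' (13) + 18 = 5 → 'f'
  's' (18) + 18 = 10 → 'k'
  'u' (20) + 18 = 12 → 'm'
  'm' (12) + 18 = 4 → 'e'
  'e' (4) + 18 = 22 → 'w'
  'r' (17) + 18 = 9 → 'j'
Result = "ugfkmewj"


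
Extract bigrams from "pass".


Word: "pass" (length 4)
Number of bigrams = 4 - 2 + 1 = 3
  Position 0: "pa"
  Position 1: "as"
  Position 2: "ss"
Bigrams = "pa", "as", "ss"


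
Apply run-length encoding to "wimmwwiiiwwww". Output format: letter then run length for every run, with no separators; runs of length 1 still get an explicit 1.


String: "wimmwwiiiwwww"
Scanning for consecutive runs:
  'w' x 1
  'i' x 1
  'm' x 2
  'w' x 2
  'i' x 3
  'w' x 4
RLE = "w1i1m2w2i3w4"


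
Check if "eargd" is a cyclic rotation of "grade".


Word: "grade", Candidate: "eargd"
Method: check if candidate is substring of word+word
"gradegrade" contains "eargd"? No
Is rotation = No


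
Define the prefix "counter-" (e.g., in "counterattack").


Prefix: counter-
Example: counterattack = counter- + attack
Meaning = against / opposite


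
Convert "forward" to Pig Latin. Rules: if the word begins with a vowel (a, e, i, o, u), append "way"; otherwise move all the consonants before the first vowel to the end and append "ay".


Word: "forward"
Starts with consonant(s) → move to end, add 'ay'
Consonant cluster: "f"
Pig Latin = "orwardfay"


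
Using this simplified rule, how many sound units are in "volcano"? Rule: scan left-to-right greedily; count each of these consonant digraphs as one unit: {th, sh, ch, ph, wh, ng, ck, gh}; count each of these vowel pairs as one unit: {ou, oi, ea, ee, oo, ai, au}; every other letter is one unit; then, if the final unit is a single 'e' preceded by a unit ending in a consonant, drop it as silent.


Word: "volcano" (7 letters)
Left-to-right scan:
  (1) 'v' (letter)
  (2) 'o' (letter)
  (3) 'l' (letter)
  (4) 'c' (letter)
  (5) 'a' (letter)
  (6) 'n' (letter)
  (7) 'o' (letter)
Units from scan: 7
Sound units = 7 units


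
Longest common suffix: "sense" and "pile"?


Word 1: "sense"
Word 2: "pile"
Comparing from end:
  Pos -1: 'e' == 'e'
  Pos -2: 's' != 'l' (stop)
LCS = "e" (length 1)


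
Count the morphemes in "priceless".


Word: "priceless"
Morphemes: price / -less
Each morpheme carries meaning
= 2 morphemes


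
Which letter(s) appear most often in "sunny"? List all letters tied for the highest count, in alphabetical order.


Word: "sunny"
Letter counts:
  'n': 2
  's': 1
  'u': 1
  'y': 1
Maximum count = 2
Most frequent = 'n' (2 times each)


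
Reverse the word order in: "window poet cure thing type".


Original: "window poet cure thing type"
Words (1..n): window | poet | cure | thing | type
Reversed (n..1): type | thing | cure | poet | window
Result = "type thing cure poet window"


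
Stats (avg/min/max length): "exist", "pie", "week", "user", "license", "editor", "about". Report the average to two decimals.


Lengths: "exist"=5, "pie"=3, "week"=4, "user"=4, "license"=7, "editor"=6, "about"=5
Sum = 34, Count = 7
Average = 34/7 = 4.86
= avg=4.86, min=3, max=7


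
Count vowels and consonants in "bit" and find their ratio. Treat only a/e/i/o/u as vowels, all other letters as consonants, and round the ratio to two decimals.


Word: "bit"
Vowels (a,e,i,o,u): 1
Consonants: 2
Ratio = 1/2
= 0.50


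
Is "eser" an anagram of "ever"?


Word 1: "ever" → sorted: eerv
Word 2: "eser" → sorted: eers
Same letters? eerv != eers
Anagram = No


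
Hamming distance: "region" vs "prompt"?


Comparing character by character (same length = 6):
  Pos 0: 'r' vs 'p' !=
  Pos 1: 'e' vs 'r' !=
  Pos 2: 'g' vs 'o' !=
  Pos 3: 'i' vs 'm' !=
  Pos 4: 'o' vs 'p' !=
  Pos 5: 'n' vs 't' !=
Hamming distance = 6


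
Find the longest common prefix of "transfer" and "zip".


Word 1: "transfer"
Word 2: "zip"
Comparing from start:
  Pos 0: 't' != 'z' (stop)
LCP = "" (length 0)


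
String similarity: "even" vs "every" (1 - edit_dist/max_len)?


Word 1: "even" (length 4)
Word 2: "every" (length 5)
One optimal edit sequence:
  1. keep 'e'
  2. keep 'v'
  3. keep 'e'
  4. insert 'r'  (+1)
  5. substitute 'n' -> 'y'  (+1)
Edit distance = 2
Max length = max(4, 5) = 5
Similarity = 1 - 2/5
= 0.6000


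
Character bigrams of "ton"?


Word: "ton" (length 3)
Number of bigrams = 3 - 2 + 1 = 2
  Position 0: "to"
  Position 1: "on"
Bigrams = "to", "on"


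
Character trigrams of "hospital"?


Word: "hospital" (length 8)
Number of trigrams = 8 - 3 + 1 = 6
  Position 0: "hos"
  Position 1: "osp"
  Position 2: "spi"
  Position 3: "pit"
  Position 4: "ita"
  Position 5: "tal"
Trigrams = "hos", "osp", "spi", "pit", "ita", "tal"


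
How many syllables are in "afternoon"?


Word: "afternoon"
Syllable breakdown: af / ter / noon
Counting: 3 parts
= 3 syllables


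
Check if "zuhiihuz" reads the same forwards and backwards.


Word: "zuhiihuz"
Reversed: "zuhiihuz"
Forward == Backward? zuhiihuz == zuhiihuz
Palindrome = Yes


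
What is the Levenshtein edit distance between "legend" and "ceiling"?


Word 1: "legend" (length 6)
Word 2: "ceiling" (length 7)
One optimal edit sequence (insert/delete/substitute each cost 1):
  1. substitute 'l' -> 'c'  (+1)
  2. keep 'e'
  3. insert 'i'  (+1)
  4. substitute 'g' -> 'l'  (+1)
  5. substitute 'e' -> 'i'  (+1)
  6. keep 'n'
  7. substitute 'd' -> 'g'  (+1)
Total edit operations: 5
Edit distance = 5


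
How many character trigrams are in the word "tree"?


Word: "tree" (length 4)
Number of 3-grams = length - 3 + 1 = 4 - 3 + 1
= 2


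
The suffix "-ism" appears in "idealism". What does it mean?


Suffix: -ism
As in: idealism -> ideal + -ism
Meaning = belief / practice


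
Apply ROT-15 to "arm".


Word: "arm"
Shift: 15
Each letter → (letter + shift) mod 26:
  'a' (0) + 15 = 15 → 'p'
  'r' (17) + 15 = 6 → 'g'
  'm' (12) + 15 = 1 → 'b'
Result = "pgb"


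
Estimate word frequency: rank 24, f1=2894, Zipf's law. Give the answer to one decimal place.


Zipf's law: f(r) = f(1) / r
f(1) = 2894
f(24) = 2894 / 24
= 120.6 occurrences


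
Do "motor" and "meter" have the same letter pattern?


Pattern of "motor": [0, 1, 2, 1, 3]
Pattern of "meter": [0, 1, 2, 1, 3]
Patterns match
Same pattern = Yes


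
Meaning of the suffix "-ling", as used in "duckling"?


Suffix: -ling
Example: duckling (duck + -ling)
Meaning = small / young


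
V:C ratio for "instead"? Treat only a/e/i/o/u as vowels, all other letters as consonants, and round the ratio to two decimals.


Word: "instead"
Vowels (a,e,i,o,u): 3
Consonants: 4
Ratio = 3/4
= 0.75


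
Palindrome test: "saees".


Word: "saees"
Reversed: "seeas"
Forward == Backward? saees != seeas
Palindrome = No


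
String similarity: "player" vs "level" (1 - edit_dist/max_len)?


Word 1: "player" (length 6)
Word 2: "level" (length 5)
One optimal edit sequence:
  1. delete 'p'  (+1)
  2. keep 'l'
  3. substitute 'a' -> 'e'  (+1)
  4. substitute 'y' -> 'v'  (+1)
  5. keep 'e'
  6. substitute 'r' -> 'l'  (+1)
Edit distance = 4
Max length = max(6, 5) = 6
Similarity = 1 - 4/6
= 0.3333


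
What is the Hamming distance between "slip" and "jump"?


Comparing character by character (same length = 4):
  Pos 0: 's' vs 'j' !=
  Pos 1: 'l' vs 'u' !=
  Pos 2: 'i' vs 'm' !=
  Pos 3: 'p' vs 'p' =
Hamming distance = 3


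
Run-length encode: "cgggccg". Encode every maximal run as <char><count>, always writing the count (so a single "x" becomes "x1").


String: "cgggccg"
Scanning for consecutive runs:
  'c' x 1
  'g' x 3
  'c' x 2
  'g' x 1
RLE = "c1g3c2g1"


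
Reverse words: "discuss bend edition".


Original: "discuss bend edition"
Words (1..n): discuss | bend | edition
Reversed (n..1): edition | bend | discuss
Result = "edition bend discuss"


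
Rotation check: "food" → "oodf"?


Word: "food", Candidate: "oodf"
Method: check if candidate is substring of word+word
"foodfood" contains "oodf"? Yes
Is rotation = Yes


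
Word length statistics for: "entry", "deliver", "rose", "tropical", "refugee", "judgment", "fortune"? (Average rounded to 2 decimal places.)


Lengths: "entry"=5, "deliver"=7, "rose"=4, "tropical"=8, "refugee"=7, "judgment"=8, "fortune"=7
Sum = 46, Count = 7
Average = 46/7 = 6.57
= avg=6.57, min=4, max=8


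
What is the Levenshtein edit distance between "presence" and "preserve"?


Word 1: "presence" (length 8)
Word 2: "preserve" (length 8)
One optimal edit sequence (insert/delete/substitute each cost 1):
  1. keep 'p'
  2. keep 'r'
  3. keep 'e'
  4. keep 's'
  5. keep 'e'
  6. substitute 'n' -> 'r'  (+1)
  7. substitute 'c' -> 'v'  (+1)
  8. keep 'e'
Total edit operations: 2
Edit distance = 2


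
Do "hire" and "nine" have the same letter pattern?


Pattern of "hire": [0, 1, 2, 3]
Pattern of "nine": [0, 1, 0, 2]
Patterns do not match
Same pattern = No


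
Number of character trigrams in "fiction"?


Word: "fiction" (length 7)
Number of 3-grams = length - 3 + 1 = 7 - 3 + 1
= 5


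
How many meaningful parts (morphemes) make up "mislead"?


Word: "mislead"
Morphemes: mis- / lead
Each morpheme carries meaning
= 2 morphemes


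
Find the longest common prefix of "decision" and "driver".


Word 1: "decision"
Word 2: "driver"
Comparing from start:
  Pos 0: 'd' == 'd'
  Pos 1: 'e' != 'r' (stop)
LCP = "d" (length 1)


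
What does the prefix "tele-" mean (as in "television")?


Prefix: tele-
As in: television -> tele- + vision
Meaning = distant


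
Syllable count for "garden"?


Word: "garden"
Syllable breakdown: gar / den
Counting: 2 parts
= 2 syllables


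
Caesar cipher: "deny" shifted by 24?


Word: "deny"
Shift: 24
Each letter → (letter + shift) mod 26:
  'd' (3) + 24 = 1 → 'b'
  'e' (4) + 24 = 2 → 'c'
  'n' (13) + 24 = 11 → 'l'
  'y' (24) + 24 = 22 → 'w'
Result = "bclw"


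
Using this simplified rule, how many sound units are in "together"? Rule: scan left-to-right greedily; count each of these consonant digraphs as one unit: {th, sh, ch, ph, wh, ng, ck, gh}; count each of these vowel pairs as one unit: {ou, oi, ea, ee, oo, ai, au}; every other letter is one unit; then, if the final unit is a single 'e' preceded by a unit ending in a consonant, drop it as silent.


Word: "together" (8 letters)
Left-to-right scan:
  (1) 't' (letter)
  (2) 'o' (letter)
  (3) 'g' (letter)
  (4) 'e' (letter)
  (5) 'th' (digraph)
  (6) 'e' (letter)
  (7) 'r' (letter)
Units from scan: 7
Sound units = 7 units


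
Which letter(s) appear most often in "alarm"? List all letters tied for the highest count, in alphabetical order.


Word: "alarm"
Letter counts:
  'a': 2
  'l': 1
  'm': 1
  'r': 1
Maximum count = 2
Most frequent = 'a' (2 times each)


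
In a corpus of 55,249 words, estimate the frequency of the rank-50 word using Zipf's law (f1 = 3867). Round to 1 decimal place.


Zipf's law: f(r) = f(1) / r
f(1) = 3867
f(50) = 3867 / 50
= 77.3 occurrences


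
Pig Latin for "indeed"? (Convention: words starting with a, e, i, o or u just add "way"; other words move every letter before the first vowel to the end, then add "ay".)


Word: "indeed"
Starts with vowel → add 'way'
Pig Latin = "indeedway"


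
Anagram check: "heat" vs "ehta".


Word 1: "heat" → sorted: aeht
Word 2: "ehta" → sorted: aeht
Same letters? aeht == aeht
Anagram = Yes


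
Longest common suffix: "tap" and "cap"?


Word 1: "tap"
Word 2: "cap"
Comparing from end:
  Pos -1: 'p' == 'p'
  Pos -2: 'a' == 'a'
  Pos -3: 't' != 'c' (stop)
LCS = "ap" (length 2)


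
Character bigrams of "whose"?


Word: "whose" (length 5)
Number of bigrams = 5 - 2 + 1 = 4
  Position 0: "wh"
  Position 1: "ho"
  Position 2: "os"
  Position 3: "se"
Bigrams = "wh", "ho", "os", "se"


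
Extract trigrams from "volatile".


Word: "volatile" (length 8)
Number of trigrams = 8 - 3 + 1 = 6
  Position 0: "vol"
  Position 1: "ola"
  Position 2: "lat"
  Position 3: "ati"
  Position 4: "til"
  Position 5: "ile"
Trigrams = "vol", "ola", "lat", "ati", "til", "ile"


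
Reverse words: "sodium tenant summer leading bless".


Original: "sodium tenant summer leading bless"
Words (1..n): sodium | tenant | summer | leading | bless
Reversed (n..1): bless | leading | summer | tenant | sodium
Result = "bless leading summer tenant sodium"


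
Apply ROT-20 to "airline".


Word: "airline"
Shift: 20
Each letter → (letter + shift) mod 26:
  'a' (0) + 20 = 20 → 'u'
  'i' (8) + 20 = 2 → 'c'
  'r' (17) + 20 = 11 → 'l'
  'l' (11) + 20 = 5 → 'f'
  'i' (8) + 20 = 2 → 'c'
  'n' (13) + 20 = 7 → 'h'
  'e' (4) + 20 = 24 → 'y'
Result = "uclfchy"


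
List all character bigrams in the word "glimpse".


Word: "glimpse" (length 7)
Number of bigrams = 7 - 2 + 1 = 6
  Position 0: "gl"
  Position 1: "li"
  Position 2: "im"
  Position 3: "mp"
  Position 4: "ps"
  Position 5: "se"
Bigrams = "gl", "li", "im", "mp", "ps", "se"


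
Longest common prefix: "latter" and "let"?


Word 1: "latter"
Word 2: "let"
Comparing from start:
  Pos 0: 'l' == 'l'
  Pos 1: 'a' != 'e' (stop)
LCP = "l" (length 1)


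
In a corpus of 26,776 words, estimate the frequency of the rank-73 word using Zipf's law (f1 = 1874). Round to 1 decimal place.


Zipf's law: f(r) = f(1) / r
f(1) = 1874
f(73) = 1874 / 73
= 25.7 occurrences


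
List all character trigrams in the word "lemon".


Word: "lemon" (length 5)
Number of trigrams = 5 - 3 + 1 = 3
  Position 0: "lem"
  Position 1: "emo"
  Position 2: "mon"
Trigrams = "lem", "emo", "mon"


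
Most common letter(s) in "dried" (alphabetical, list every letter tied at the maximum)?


Word: "dried"
Letter counts:
  'd': 2
  'e': 1
  'i': 1
  'r': 1
Maximum count = 2
Most frequent = 'd' (2 times each)
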